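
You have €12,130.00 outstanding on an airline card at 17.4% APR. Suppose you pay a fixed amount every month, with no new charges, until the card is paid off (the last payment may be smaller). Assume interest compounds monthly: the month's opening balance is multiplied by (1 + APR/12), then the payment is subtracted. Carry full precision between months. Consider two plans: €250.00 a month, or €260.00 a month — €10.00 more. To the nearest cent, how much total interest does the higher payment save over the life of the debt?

€732.96

Monthly rate r = 17.4%/12 = 1.45% = 0.0145.
At €250.00/mo: n = ⌈−ln(1 − rB₀/P)/ln(1+r)⌉ = 85 payments (last €114.87); total interest = total paid − €12,130.00 = €8,984.87.
At €260.00/mo: 79 payments (last €101.91); total interest €8,251.91.
Interest saved = €8,984.87 − €8,251.91 = €732.96.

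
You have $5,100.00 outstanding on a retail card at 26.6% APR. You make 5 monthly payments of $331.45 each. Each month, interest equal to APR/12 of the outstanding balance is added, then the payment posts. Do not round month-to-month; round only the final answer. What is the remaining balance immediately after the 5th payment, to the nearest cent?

Monthly rate r = 26.6%/12 = 2.21667% = 0.0221667.
Each month: B ← B·(1+r) − $331.45.
Month 1: interest $113.05; balance after payment $4,881.60.
Month 2: interest $108.21; balance after payment $4,658.36.
Month 3: interest $103.26; balance after payment $4,430.17.
Month 4: interest $98.20; balance after payment $4,196.92.
Month 5: interest $93.03; balance after payment $3,958.50.

$3,958.50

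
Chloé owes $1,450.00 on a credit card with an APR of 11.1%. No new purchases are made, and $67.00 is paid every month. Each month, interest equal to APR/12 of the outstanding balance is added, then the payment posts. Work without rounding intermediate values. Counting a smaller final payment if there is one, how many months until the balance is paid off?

25 payments

Monthly rate r = 11.1%/12 = 0.925% = 0.00925.
Recurrence: B ← B·(1+r) − $67.00.
Month 1: interest $13.41; balance after payment $1,396.41.
Month 2: interest $12.92; balance after payment $1,342.33.
Closed form: n = −ln(1 − rB₀/P)/ln(1+r) = −ln(0.79981)/ln(1.00925) ≈ 24.260, so the balance reaches zero during payment 25.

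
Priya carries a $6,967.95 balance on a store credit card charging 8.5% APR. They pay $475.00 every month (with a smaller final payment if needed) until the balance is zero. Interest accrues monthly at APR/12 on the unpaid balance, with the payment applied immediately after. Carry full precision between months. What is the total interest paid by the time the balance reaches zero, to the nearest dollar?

$416

Monthly rate r = 8.5%/12 = 0.708333% = 0.00708333.
Payoff takes n = ⌈−ln(1 − rB₀/P)/ln(1+r)⌉ = ⌈15.544⌉ = 16 payments; the last is $258.61.
Total paid = 15·$475.00 + $258.61 = $7,383.61.
Total interest = total paid − principal = $7,383.61 − $6,967.95 = $415.66.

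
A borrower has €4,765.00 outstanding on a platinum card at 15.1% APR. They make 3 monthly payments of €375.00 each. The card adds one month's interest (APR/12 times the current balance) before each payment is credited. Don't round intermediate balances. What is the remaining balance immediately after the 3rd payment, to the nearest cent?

Monthly rate r = 15.1%/12 = 1.25833% = 0.0125833.
Each month: B ← B·(1+r) − €375.00.
Month 1: interest €59.96; balance after payment €4,449.96.
Month 2: interest €56.00; balance after payment €4,130.95.
Month 3: interest €51.98; balance after payment €3,807.94.

€3,807.94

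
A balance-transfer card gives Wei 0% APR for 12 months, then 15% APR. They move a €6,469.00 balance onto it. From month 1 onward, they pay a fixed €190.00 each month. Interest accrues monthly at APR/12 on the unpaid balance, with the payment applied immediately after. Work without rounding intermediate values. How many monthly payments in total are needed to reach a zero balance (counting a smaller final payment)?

Promo months 1–12 at r₀ = 0%/12 = 0; months 13+ at r₁ = 15%/12 = 0.0125.
After month 12 (no interest yet): B = €6,469.00 − 12·€190.00 = €4,189.00.
Then at r₁ with €190.00/mo: n₂ = −ln(1 − r₁·B/P)/ln(1+r₁) ≈ 25.95 → 26 more payments.

38 months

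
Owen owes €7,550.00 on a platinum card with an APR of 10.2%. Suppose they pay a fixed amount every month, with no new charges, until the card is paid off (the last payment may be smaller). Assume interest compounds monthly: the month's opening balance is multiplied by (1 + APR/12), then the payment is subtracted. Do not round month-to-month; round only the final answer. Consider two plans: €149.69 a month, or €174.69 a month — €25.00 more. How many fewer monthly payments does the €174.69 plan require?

Monthly rate r = 10.2%/12 = 0.85% = 0.0085.
At €149.69/mo: n = ⌈−ln(1 − rB₀/P)/ln(1+r)⌉ = 67 payments (last €22.11); total interest = total paid − €7,550.00 = €2,351.65.
At €174.69/mo: 55 payments (last €16.61); total interest €1,899.87.
Payments saved = 67 − 55 = 12.

12 fewer payments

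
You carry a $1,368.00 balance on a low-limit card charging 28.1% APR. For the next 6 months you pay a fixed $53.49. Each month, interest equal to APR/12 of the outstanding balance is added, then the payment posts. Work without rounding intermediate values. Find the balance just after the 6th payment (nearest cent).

Monthly rate r = 28.1%/12 = 2.34167% = 0.0234167.
Each month: B ← B·(1+r) − $53.49.
Month 1: interest $32.03; balance after payment $1,346.54.
Month 2: interest $31.53; balance after payment $1,324.59.
Month 3: interest $31.02; balance after payment $1,302.11.
Month 4: interest $30.49; balance after payment $1,279.11.
Month 5: interest $29.95; balance after payment $1,255.58.
Month 6: interest $29.40; balance after payment $1,231.49.

$1,231.49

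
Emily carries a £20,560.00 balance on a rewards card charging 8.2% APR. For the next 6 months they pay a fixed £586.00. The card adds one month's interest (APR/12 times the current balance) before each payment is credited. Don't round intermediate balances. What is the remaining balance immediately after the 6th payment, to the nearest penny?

Monthly rate r = 8.2%/12 = 0.683333% = 0.00683333.
Each month: B ← B·(1+r) − £586.00.
Month 1: interest £140.49; balance after payment £20,114.49.
Month 2: interest £137.45; balance after payment £19,665.94.
Month 3: interest £134.38; balance after payment £19,214.33.
Month 4: interest £131.30; balance after payment £18,759.62.
Month 5: interest £128.19; balance after payment £18,301.81.
Month 6: interest £125.06; balance after payment £17,840.88.

£17,840.88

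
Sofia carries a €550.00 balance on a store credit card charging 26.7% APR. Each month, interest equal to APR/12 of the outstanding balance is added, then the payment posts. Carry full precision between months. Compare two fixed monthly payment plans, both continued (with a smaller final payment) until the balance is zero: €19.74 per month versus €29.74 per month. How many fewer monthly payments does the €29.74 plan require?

Monthly rate r = 26.7%/12 = 2.225% = 0.02225.
At €19.74/mo: n = ⌈−ln(1 − rB₀/P)/ln(1+r)⌉ = 44 payments (last €18.98); total interest = total paid − €550.00 = €317.80.
At €29.74/mo: 25 payments (last €2.73); total interest €166.49.
Payments saved = 44 − 25 = 19.

19 fewer payments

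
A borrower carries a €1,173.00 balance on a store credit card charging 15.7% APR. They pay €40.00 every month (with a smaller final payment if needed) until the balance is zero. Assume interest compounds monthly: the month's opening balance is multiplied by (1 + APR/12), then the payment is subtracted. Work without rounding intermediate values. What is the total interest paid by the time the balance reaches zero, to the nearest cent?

€316.36

Monthly rate r = 15.7%/12 = 1.30833% = 0.0130833.
Payoff takes n = ⌈−ln(1 − rB₀/P)/ln(1+r)⌉ = ⌈37.233⌉ = 38 payments; the last is €9.36.
Total paid = 37·€40.00 + €9.36 = €1,489.36.
Total interest = total paid − principal = €1,489.36 − €1,173.00 = €316.36.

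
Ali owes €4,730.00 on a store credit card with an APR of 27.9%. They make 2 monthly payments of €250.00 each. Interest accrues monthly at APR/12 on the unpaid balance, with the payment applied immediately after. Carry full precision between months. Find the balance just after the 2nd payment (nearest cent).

Monthly rate r = 27.9%/12 = 2.325% = 0.02325.
Each month: B ← B·(1+r) − €250.00.
Month 1: interest €109.97; balance after payment €4,589.97.
Month 2: interest €106.72; balance after payment €4,446.69.

€4,446.69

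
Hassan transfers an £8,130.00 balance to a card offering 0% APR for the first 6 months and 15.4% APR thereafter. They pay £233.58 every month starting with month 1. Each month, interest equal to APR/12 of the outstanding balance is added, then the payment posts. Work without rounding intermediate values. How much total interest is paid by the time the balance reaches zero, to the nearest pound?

£1,726

Promo months 1–6 at r₀ = 0%/12 = 0; months 7+ at r₁ = 15.4%/12 = 0.0128333.
After month 6 (no interest yet): B = £8,130.00 − 6·£233.58 = £6,728.52.
Then at r₁ with £233.58/mo: n₂ = −ln(1 − r₁·B/P)/ln(1+r₁) ≈ 36.19 → 37 more payments.
Total paid = 42·£233.58 + £45.36 = £9,855.72; interest = £9,855.72 − £8,130.00 = £1,725.72.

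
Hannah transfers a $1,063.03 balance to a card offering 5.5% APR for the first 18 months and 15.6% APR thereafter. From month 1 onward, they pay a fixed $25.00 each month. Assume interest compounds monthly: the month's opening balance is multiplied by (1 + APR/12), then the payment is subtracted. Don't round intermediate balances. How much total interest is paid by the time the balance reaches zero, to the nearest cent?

$241.32

Promo months 1–18 at r₀ = 5.5%/12 = 0.00458333; months 19+ at r₁ = 15.6%/12 = 0.013.
After month 18: iterate B ← B·(1+r₀) − $25.00 for 18 months → $686.26.
Then at r₁ with $25.00/mo: n₂ = −ln(1 − r₁·B/P)/ln(1+r₁) ≈ 34.17 → 35 more payments.
Total paid = 52·$25.00 + $4.35 = $1,304.35; interest = $1,304.35 − $1,063.03 = $241.32.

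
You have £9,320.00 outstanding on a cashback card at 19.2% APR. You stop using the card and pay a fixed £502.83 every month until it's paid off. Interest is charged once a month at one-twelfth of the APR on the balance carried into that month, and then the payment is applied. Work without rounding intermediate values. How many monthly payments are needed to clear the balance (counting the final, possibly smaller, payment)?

23 months

Monthly rate r = 19.2%/12 = 1.6% = 0.016.
Recurrence: B ← B·(1+r) − £502.83.
Month 1: interest £149.12; balance after payment £8,966.29.
Month 2: interest £143.46; balance after payment £8,606.92.
Closed form: n = −ln(1 − rB₀/P)/ln(1+r) = −ln(0.70344)/ln(1.016) ≈ 22.161, so the balance reaches zero during payment 23.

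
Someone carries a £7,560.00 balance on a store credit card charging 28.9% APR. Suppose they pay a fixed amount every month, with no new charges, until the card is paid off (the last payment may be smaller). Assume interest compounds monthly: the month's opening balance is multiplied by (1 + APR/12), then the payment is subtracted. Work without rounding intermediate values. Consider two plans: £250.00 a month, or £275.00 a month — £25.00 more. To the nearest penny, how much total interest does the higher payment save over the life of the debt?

Monthly rate r = 28.9%/12 = 2.40833% = 0.0240833.
At £250.00/mo: n = ⌈−ln(1 − rB₀/P)/ln(1+r)⌉ = 55 payments (last £188.56); total interest = total paid − £7,560.00 = £6,128.56.
At £275.00/mo: 46 payments (last £162.79); total interest £4,977.79.
Interest saved = £6,128.56 − £4,977.79 = £1,150.77.

£1,150.77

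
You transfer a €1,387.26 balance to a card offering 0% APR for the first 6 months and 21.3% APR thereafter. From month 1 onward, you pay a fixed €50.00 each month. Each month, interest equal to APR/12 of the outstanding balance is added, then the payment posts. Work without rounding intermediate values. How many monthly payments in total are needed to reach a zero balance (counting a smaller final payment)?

34 months

Promo months 1–6 at r₀ = 0%/12 = 0; months 7+ at r₁ = 21.3%/12 = 0.01775.
After month 6 (no interest yet): B = €1,387.26 − 6·€50.00 = €1,087.26.
Then at r₁ with €50.00/mo: n₂ = −ln(1 − r₁·B/P)/ln(1+r₁) ≈ 27.72 → 28 more payments.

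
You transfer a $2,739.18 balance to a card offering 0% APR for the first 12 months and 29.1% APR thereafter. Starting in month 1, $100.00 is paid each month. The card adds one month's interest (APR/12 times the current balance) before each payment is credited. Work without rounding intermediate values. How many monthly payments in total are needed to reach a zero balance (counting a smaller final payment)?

32 months

Promo months 1–12 at r₀ = 0%/12 = 0; months 13+ at r₁ = 29.1%/12 = 0.02425.
After month 12 (no interest yet): B = $2,739.18 − 12·$100.00 = $1,539.18.
Then at r₁ with $100.00/mo: n₂ = −ln(1 − r₁·B/P)/ln(1+r₁) ≈ 19.50 → 20 more payments.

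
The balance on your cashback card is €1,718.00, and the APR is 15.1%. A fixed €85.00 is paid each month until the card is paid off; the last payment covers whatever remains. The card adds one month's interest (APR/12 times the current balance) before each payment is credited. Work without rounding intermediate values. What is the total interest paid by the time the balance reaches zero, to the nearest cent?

Monthly rate r = 15.1%/12 = 1.25833% = 0.0125833.
Payoff takes n = ⌈−ln(1 − rB₀/P)/ln(1+r)⌉ = ⌈23.469⌉ = 24 payments; the last is €39.99.
Total paid = 23·€85.00 + €39.99 = €1,994.99.
Total interest = total paid − principal = €1,994.99 − €1,718.00 = €276.99.

€276.99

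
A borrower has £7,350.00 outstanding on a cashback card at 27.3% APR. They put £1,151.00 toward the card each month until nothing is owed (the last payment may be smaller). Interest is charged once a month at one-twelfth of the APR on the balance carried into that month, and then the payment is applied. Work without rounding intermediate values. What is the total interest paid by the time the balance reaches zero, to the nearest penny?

Monthly rate r = 27.3%/12 = 2.275% = 0.02275.
Payoff takes n = ⌈−ln(1 − rB₀/P)/ln(1+r)⌉ = ⌈6.978⌉ = 7 payments; the last is £1,126.25.
Total paid = 6·£1,151.00 + £1,126.25 = £8,032.25.
Total interest = total paid − principal = £8,032.25 − £7,350.00 = £682.25.

£682.25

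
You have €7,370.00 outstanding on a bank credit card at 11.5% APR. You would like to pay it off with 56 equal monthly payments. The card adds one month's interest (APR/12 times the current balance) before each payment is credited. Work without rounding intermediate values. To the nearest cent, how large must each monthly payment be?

Monthly rate r = 11.5%/12 = 0.958333% = 0.00958333.
Level-payment amortization: P = B₀·r / (1 − (1+r)^(−n)) = 7370.00·0.00958333 / (1 − 1.00958^(−56)).
Denominator 1 − (1+r)^(−56) = 0.413810083.
P = 70.6292 / 0.413810083 ≈ 170.68.

€170.68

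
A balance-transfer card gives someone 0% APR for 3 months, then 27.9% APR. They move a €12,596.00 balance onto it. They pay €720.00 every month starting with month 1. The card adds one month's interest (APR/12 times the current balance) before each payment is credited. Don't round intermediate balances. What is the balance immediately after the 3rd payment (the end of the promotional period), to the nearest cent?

Promo months 1–3 at r₀ = 0%/12 = 0; months 4+ at r₁ = 27.9%/12 = 0.02325.
After month 3 (no interest yet): B = €12,596.00 − 3·€720.00 = €10,436.00.

€10,436.00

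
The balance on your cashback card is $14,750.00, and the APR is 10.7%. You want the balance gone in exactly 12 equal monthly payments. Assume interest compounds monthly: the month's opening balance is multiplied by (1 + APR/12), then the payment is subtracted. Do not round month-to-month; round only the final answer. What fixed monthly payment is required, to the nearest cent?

$1,301.57

Monthly rate r = 10.7%/12 = 0.891667% = 0.00891667.
Level-payment amortization: P = B₀·r / (1 − (1+r)^(−n)) = 14750.00·0.00891667 / (1 − 1.00892^(−12)).
Denominator 1 − (1+r)^(−12) = 0.101048123.
P = 131.521 / 0.101048123 ≈ 1301.57.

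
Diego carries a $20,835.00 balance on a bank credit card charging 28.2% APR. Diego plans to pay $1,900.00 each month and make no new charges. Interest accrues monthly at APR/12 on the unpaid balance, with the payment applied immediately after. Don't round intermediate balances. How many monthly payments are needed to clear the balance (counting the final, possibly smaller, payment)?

13 payments

Monthly rate r = 28.2%/12 = 2.35% = 0.0235.
Recurrence: B ← B·(1+r) − $1,900.00.
Month 1: interest $489.62; balance after payment $19,424.62.
Month 2: interest $456.48; balance after payment $17,981.10.
Closed form: n = −ln(1 − rB₀/P)/ln(1+r) = −ln(0.7423)/ln(1.0235) ≈ 12.829, so the balance reaches zero during payment 13.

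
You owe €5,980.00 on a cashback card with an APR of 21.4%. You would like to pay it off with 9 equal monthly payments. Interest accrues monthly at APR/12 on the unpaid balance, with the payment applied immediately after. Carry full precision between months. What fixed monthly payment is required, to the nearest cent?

Monthly rate r = 21.4%/12 = 1.78333% = 0.0178333.
Level-payment amortization: P = B₀·r / (1 − (1+r)^(−n)) = 5980.00·0.0178333 / (1 − 1.01783^(−9)).
Denominator 1 − (1+r)^(−9) = 0.14707671.
P = 106.643 / 0.14707671 ≈ 725.09.

€725.09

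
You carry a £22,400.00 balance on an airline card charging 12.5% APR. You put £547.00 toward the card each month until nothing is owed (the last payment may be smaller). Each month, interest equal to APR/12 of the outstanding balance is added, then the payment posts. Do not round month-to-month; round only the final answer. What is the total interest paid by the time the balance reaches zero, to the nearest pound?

£6,955

Monthly rate r = 12.5%/12 = 1.04167% = 0.0104167.
Payoff takes n = ⌈−ln(1 − rB₀/P)/ln(1+r)⌉ = ⌈53.665⌉ = 54 payments; the last is £364.33.
Total paid = 53·£547.00 + £364.33 = £29,355.33.
Total interest = total paid − principal = £29,355.33 − £22,400.00 = £6,955.33.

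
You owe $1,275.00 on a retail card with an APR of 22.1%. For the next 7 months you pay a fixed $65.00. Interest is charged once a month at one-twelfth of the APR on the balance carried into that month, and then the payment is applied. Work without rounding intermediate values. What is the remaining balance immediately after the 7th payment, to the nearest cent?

Monthly rate r = 22.1%/12 = 1.84167% = 0.0184167.
Each month: B ← B·(1+r) − $65.00.
Month 1: interest $23.48; balance after payment $1,233.48.
Month 2: interest $22.72; balance after payment $1,191.20.
Month 3: interest $21.94; balance after payment $1,148.14.
Month 4: interest $21.14; balance after payment $1,104.28.
Month 5: interest $20.34; balance after payment $1,059.62.
Month 6: interest $19.51; balance after payment $1,014.13.
Month 7: interest $18.68; balance after payment $967.81.

$967.81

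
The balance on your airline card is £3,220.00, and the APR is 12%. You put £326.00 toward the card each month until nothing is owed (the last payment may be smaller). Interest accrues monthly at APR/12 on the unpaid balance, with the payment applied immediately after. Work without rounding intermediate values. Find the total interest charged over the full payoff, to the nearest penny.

£187.66

Monthly rate r = 12%/12 = 1% = 0.01.
Payoff takes n = ⌈−ln(1 − rB₀/P)/ln(1+r)⌉ = ⌈10.452⌉ = 11 payments; the last is £147.66.
Total paid = 10·£326.00 + £147.66 = £3,407.66.
Total interest = total paid − principal = £3,407.66 − £3,220.00 = £187.66.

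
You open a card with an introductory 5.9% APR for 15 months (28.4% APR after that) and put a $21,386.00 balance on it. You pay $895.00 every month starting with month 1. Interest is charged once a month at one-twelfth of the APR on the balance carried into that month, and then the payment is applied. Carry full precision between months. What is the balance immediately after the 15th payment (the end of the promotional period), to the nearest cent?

$9,121.64

Promo months 1–15 at r₀ = 5.9%/12 = 0.00491667; months 16+ at r₁ = 28.4%/12 = 0.0236667.
After month 15: iterate B ← B·(1+r₀) − $895.00 for 15 months → $9,121.64.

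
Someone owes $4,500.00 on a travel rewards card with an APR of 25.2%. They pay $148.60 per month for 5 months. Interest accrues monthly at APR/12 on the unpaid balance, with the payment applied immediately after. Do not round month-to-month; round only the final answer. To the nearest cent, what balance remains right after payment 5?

$4,217.90

Monthly rate r = 25.2%/12 = 2.1% = 0.021.
Each month: B ← B·(1+r) − $148.60.
Month 1: interest $94.50; balance after payment $4,445.90.
Month 2: interest $93.36; balance after payment $4,390.66.
Month 3: interest $92.20; balance after payment $4,334.27.
Month 4: interest $91.02; balance after payment $4,276.69.
Month 5: interest $89.81; balance after payment $4,217.90.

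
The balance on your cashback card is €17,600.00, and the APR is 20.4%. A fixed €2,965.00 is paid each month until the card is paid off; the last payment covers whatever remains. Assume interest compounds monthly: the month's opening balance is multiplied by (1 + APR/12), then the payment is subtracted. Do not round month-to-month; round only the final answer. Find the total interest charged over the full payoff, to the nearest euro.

Monthly rate r = 20.4%/12 = 1.7% = 0.017.
Payoff takes n = ⌈−ln(1 − rB₀/P)/ln(1+r)⌉ = ⌈6.310⌉ = 7 payments; the last is €925.28.
Total paid = 6·€2,965.00 + €925.28 = €18,715.28.
Total interest = total paid − principal = €18,715.28 − €17,600.00 = €1,115.28.

€1,115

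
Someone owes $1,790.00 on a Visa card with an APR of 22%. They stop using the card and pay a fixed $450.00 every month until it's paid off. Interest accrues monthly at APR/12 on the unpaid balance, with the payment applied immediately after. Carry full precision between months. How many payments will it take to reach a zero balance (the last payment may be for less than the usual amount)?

Monthly rate r = 22%/12 = 1.83333% = 0.0183333.
Recurrence: B ← B·(1+r) − $450.00.
Month 1: interest $32.82; balance after payment $1,372.82.
Month 2: interest $25.17; balance after payment $947.98.
Month 3: interest $17.38; balance after payment $515.36.
Month 4: interest $9.45; balance after payment $74.81.
Month 5: interest $1.37; balance after payment $0.00.

5 months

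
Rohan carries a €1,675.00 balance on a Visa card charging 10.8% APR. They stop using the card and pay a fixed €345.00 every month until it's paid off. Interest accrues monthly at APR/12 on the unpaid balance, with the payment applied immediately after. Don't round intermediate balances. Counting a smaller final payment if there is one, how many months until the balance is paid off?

Monthly rate r = 10.8%/12 = 0.9% = 0.009.
Recurrence: B ← B·(1+r) − €345.00.
Month 1: interest €15.08; balance after payment €1,345.08.
Month 2: interest €12.11; balance after payment €1,012.18.
Month 3: interest €9.11; balance after payment €676.29.
Month 4: interest €6.09; balance after payment €337.38.
Month 5: interest €3.04; balance after payment €0.00.

5 payments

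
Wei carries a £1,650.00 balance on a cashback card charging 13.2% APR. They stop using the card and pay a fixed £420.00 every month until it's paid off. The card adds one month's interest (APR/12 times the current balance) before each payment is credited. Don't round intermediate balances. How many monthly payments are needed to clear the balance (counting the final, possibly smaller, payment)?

5 payments

Monthly rate r = 13.2%/12 = 1.1% = 0.011.
Recurrence: B ← B·(1+r) − £420.00.
Month 1: interest £18.15; balance after payment £1,248.15.
Month 2: interest £13.73; balance after payment £841.88.
Month 3: interest £9.26; balance after payment £431.14.
Month 4: interest £4.74; balance after payment £15.88.
Month 5: interest £0.17; balance after payment £0.00.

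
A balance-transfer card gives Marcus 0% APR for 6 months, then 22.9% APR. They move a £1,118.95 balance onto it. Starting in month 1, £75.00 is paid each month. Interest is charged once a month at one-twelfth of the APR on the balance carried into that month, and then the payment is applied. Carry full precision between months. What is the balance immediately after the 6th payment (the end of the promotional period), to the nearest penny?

£668.95

Promo months 1–6 at r₀ = 0%/12 = 0; months 7+ at r₁ = 22.9%/12 = 0.0190833.
After month 6 (no interest yet): B = £1,118.95 − 6·£75.00 = £668.95.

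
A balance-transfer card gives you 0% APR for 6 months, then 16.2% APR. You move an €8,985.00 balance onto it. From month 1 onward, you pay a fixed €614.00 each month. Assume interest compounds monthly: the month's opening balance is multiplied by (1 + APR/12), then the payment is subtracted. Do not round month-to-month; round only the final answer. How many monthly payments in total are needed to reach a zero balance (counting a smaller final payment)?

Promo months 1–6 at r₀ = 0%/12 = 0; months 7+ at r₁ = 16.2%/12 = 0.0135.
After month 6 (no interest yet): B = €8,985.00 − 6·€614.00 = €5,301.00.
Then at r₁ with €614.00/mo: n₂ = −ln(1 − r₁·B/P)/ln(1+r₁) ≈ 9.24 → 10 more payments.

16 months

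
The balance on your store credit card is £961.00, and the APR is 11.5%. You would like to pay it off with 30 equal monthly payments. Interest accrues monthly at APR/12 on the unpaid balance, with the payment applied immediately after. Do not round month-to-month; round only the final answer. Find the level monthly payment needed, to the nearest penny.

Monthly rate r = 11.5%/12 = 0.958333% = 0.00958333.
Level-payment amortization: P = B₀·r / (1 − (1+r)^(−n)) = 961.00·0.00958333 / (1 − 1.00958^(−30)).
Denominator 1 − (1+r)^(−30) = 0.248835894.
P = 9.20958 / 0.248835894 ≈ 37.01.

£37.01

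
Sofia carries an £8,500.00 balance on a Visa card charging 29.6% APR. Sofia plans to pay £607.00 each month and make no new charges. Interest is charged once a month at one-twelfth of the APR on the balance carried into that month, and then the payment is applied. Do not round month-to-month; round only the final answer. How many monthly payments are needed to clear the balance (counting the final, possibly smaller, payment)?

18 months

Monthly rate r = 29.6%/12 = 2.46667% = 0.0246667.
Recurrence: B ← B·(1+r) − £607.00.
Month 1: interest £209.67; balance after payment £8,102.67.
Month 2: interest £199.87; balance after payment £7,695.53.
Closed form: n = −ln(1 − rB₀/P)/ln(1+r) = −ln(0.65459)/ln(1.02467) ≈ 17.390, so the balance reaches zero during payment 18.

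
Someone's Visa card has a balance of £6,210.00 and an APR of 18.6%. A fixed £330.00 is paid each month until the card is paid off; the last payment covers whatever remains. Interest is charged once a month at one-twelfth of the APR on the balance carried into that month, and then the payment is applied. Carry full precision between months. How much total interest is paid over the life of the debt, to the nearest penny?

Monthly rate r = 18.6%/12 = 1.55% = 0.0155.
Payoff takes n = ⌈−ln(1 − rB₀/P)/ln(1+r)⌉ = ⌈22.421⌉ = 23 payments; the last is £139.60.
Total paid = 22·£330.00 + £139.60 = £7,399.60.
Total interest = total paid − principal = £7,399.60 − £6,210.00 = £1,189.60.

£1,189.60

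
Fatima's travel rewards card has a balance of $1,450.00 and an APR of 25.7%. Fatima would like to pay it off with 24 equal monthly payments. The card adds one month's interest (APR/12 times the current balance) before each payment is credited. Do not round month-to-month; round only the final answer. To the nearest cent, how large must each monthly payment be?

Monthly rate r = 25.7%/12 = 2.14167% = 0.0214167.
Level-payment amortization: P = B₀·r / (1 − (1+r)^(−n)) = 1450.00·0.0214167 / (1 − 1.02142^(−24)).
Denominator 1 − (1+r)^(−24) = 0.39864706.
P = 31.0542 / 0.39864706 ≈ 77.90.

$77.90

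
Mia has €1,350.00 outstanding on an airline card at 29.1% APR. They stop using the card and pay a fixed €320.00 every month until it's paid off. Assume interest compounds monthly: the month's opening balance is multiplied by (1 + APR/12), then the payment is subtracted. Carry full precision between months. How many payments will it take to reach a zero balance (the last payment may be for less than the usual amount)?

5 months

Monthly rate r = 29.1%/12 = 2.425% = 0.02425.
Recurrence: B ← B·(1+r) − €320.00.
Month 1: interest €32.74; balance after payment €1,062.74.
Month 2: interest €25.77; balance after payment €768.51.
Month 3: interest €18.64; balance after payment €467.15.
Month 4: interest €11.33; balance after payment €158.47.
Month 5: interest €3.84; balance after payment €0.00.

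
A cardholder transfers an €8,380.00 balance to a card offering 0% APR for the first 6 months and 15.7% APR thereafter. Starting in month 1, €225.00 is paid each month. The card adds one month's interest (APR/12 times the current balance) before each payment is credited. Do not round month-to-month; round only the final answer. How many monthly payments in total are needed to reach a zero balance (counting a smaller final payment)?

47 months

Promo months 1–6 at r₀ = 0%/12 = 0; months 7+ at r₁ = 15.7%/12 = 0.0130833.
After month 6 (no interest yet): B = €8,380.00 − 6·€225.00 = €7,030.00.
Then at r₁ with €225.00/mo: n₂ = −ln(1 − r₁·B/P)/ln(1+r₁) ≈ 40.43 → 41 more payments.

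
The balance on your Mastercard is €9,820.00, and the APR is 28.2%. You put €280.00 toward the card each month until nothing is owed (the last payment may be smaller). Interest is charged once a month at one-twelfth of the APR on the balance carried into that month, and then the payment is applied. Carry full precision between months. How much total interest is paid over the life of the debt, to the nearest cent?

Monthly rate r = 28.2%/12 = 2.35% = 0.0235.
Payoff takes n = ⌈−ln(1 − rB₀/P)/ln(1+r)⌉ = ⌈74.835⌉ = 75 payments; the last is €234.36.
Total paid = 74·€280.00 + €234.36 = €20,954.36.
Total interest = total paid − principal = €20,954.36 − €9,820.00 = €11,134.36.

€11,134.36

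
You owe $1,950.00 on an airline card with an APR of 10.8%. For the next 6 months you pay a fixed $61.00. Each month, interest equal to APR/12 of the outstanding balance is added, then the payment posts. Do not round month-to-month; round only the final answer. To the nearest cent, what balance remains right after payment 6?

Monthly rate r = 10.8%/12 = 0.9% = 0.009.
Each month: B ← B·(1+r) − $61.00.
Month 1: interest $17.55; balance after payment $1,906.55.
Month 2: interest $17.16; balance after payment $1,862.71.
Month 3: interest $16.76; balance after payment $1,818.47.
Month 4: interest $16.37; balance after payment $1,773.84.
Month 5: interest $15.96; balance after payment $1,728.80.
Month 6: interest $15.56; balance after payment $1,683.36.

$1,683.36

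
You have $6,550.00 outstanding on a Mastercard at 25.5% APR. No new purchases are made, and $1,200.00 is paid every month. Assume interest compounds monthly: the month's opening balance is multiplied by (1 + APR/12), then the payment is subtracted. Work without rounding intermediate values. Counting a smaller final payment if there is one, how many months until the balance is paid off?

6 months

Monthly rate r = 25.5%/12 = 2.125% = 0.02125.
Recurrence: B ← B·(1+r) − $1,200.00.
Month 1: interest $139.19; balance after payment $5,489.19.
Month 2: interest $116.65; balance after payment $4,405.83.
Month 3: interest $93.62; balance after payment $3,299.46.
Month 4: interest $70.11; balance after payment $2,169.57.
Month 5: interest $46.10; balance after payment $1,015.67.
Month 6: interest $21.58; balance after payment $0.00.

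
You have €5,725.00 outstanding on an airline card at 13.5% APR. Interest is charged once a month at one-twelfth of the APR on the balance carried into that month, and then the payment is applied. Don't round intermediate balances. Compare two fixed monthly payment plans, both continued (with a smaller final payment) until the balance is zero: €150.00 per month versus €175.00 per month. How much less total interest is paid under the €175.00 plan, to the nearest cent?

Monthly rate r = 13.5%/12 = 1.125% = 0.01125.
At €150.00/mo: n = ⌈−ln(1 − rB₀/P)/ln(1+r)⌉ = 51 payments (last €22.41); total interest = total paid − €5,725.00 = €1,797.41.
At €175.00/mo: 42 payments (last €3.89); total interest €1,453.89.
Interest saved = €1,797.41 − €1,453.89 = €343.52.

€343.52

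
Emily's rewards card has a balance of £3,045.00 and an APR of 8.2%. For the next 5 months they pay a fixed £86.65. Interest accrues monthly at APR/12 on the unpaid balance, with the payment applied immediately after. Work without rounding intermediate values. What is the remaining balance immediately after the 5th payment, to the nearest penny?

Monthly rate r = 8.2%/12 = 0.683333% = 0.00683333.
Each month: B ← B·(1+r) − £86.65.
Month 1: interest £20.81; balance after payment £2,979.16.
Month 2: interest £20.36; balance after payment £2,912.87.
Month 3: interest £19.90; balance after payment £2,846.12.
Month 4: interest £19.45; balance after payment £2,778.92.
Month 5: interest £18.99; balance after payment £2,711.26.

£2,711.26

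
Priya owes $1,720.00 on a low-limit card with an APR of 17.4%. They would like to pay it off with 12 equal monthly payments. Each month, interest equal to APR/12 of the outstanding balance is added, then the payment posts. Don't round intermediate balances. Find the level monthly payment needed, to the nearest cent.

Monthly rate r = 17.4%/12 = 1.45% = 0.0145.
Level-payment amortization: P = B₀·r / (1 − (1+r)^(−n)) = 1720.00·0.0145 / (1 − 1.0145^(−12)).
Denominator 1 − (1+r)^(−12) = 0.158652548.
P = 24.94 / 0.158652548 ≈ 157.20.

$157.20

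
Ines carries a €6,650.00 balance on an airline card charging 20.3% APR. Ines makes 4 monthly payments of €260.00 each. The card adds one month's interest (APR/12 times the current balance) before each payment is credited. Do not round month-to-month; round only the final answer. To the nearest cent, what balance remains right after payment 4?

Monthly rate r = 20.3%/12 = 1.69167% = 0.0169167.
Each month: B ← B·(1+r) − €260.00.
Month 1: interest €112.50; balance after payment €6,502.50.
Month 2: interest €110.00; balance after payment €6,352.50.
Month 3: interest €107.46; balance after payment €6,199.96.
Month 4: interest €104.88; balance after payment €6,044.84.

€6,044.84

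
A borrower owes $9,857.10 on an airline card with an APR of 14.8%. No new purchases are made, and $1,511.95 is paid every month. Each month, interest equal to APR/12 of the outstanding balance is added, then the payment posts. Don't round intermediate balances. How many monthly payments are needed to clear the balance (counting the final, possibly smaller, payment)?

Monthly rate r = 14.8%/12 = 1.23333% = 0.0123333.
Recurrence: B ← B·(1+r) − $1,511.95.
Month 1: interest $121.57; balance after payment $8,466.72.
Month 2: interest $104.42; balance after payment $7,059.19.
Closed form: n = −ln(1 − rB₀/P)/ln(1+r) = −ln(0.91959)/ln(1.01233) ≈ 6.838, so the balance reaches zero during payment 7.

7 payments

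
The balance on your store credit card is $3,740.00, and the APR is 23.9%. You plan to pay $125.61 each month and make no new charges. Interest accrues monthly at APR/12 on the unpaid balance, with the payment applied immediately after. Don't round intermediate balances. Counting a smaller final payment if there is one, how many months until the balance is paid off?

Monthly rate r = 23.9%/12 = 1.99167% = 0.0199167.
Recurrence: B ← B·(1+r) − $125.61.
Month 1: interest $74.49; balance after payment $3,688.88.
Month 2: interest $73.47; balance after payment $3,636.74.
Closed form: n = −ln(1 − rB₀/P)/ln(1+r) = −ln(0.40699)/ln(1.01992) ≈ 45.585, so the balance reaches zero during payment 46.

46 payments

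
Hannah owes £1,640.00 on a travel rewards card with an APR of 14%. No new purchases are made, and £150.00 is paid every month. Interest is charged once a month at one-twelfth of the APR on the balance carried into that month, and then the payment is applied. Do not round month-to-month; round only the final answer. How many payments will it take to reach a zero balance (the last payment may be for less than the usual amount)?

Monthly rate r = 14%/12 = 1.16667% = 0.0116667.
Recurrence: B ← B·(1+r) − £150.00.
Month 1: interest £19.13; balance after payment £1,509.13.
Month 2: interest £17.61; balance after payment £1,376.74.
Closed form: n = −ln(1 − rB₀/P)/ln(1+r) = −ln(0.87244)/ln(1.01167) ≈ 11.764, so the balance reaches zero during payment 12.

12 payments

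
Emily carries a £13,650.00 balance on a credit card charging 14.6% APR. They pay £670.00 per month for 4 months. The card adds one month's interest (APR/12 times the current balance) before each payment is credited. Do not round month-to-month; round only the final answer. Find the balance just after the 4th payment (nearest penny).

Monthly rate r = 14.6%/12 = 1.21667% = 0.0121667.
Each month: B ← B·(1+r) − £670.00.
Month 1: interest £166.07; balance after payment £13,146.08.
Month 2: interest £159.94; balance after payment £12,636.02.
Month 3: interest £153.74; balance after payment £12,119.76.
Month 4: interest £147.46; balance after payment £11,597.21.

£11,597.21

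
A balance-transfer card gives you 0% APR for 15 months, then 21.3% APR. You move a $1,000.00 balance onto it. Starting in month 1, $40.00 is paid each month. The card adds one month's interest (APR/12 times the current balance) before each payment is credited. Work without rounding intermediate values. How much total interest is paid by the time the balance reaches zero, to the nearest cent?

Promo months 1–15 at r₀ = 0%/12 = 0; months 16+ at r₁ = 21.3%/12 = 0.01775.
After month 15 (no interest yet): B = $1,000.00 − 15·$40.00 = $400.00.
Then at r₁ with $40.00/mo: n₂ = −ln(1 − r₁·B/P)/ln(1+r₁) ≈ 11.11 → 12 more payments.
Total paid = 26·$40.00 + $4.28 = $1,044.28; interest = $1,044.28 − $1,000.00 = $44.28.

$44.28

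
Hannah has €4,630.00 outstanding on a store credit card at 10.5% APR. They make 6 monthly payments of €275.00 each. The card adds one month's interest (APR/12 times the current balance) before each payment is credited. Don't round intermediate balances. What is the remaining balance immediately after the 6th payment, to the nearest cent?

Monthly rate r = 10.5%/12 = 0.875% = 0.00875.
Each month: B ← B·(1+r) − €275.00.
Month 1: interest €40.51; balance after payment €4,395.51.
Month 2: interest €38.46; balance after payment €4,158.97.
Month 3: interest €36.39; balance after payment €3,920.36.
Month 4: interest €34.30; balance after payment €3,679.67.
Month 5: interest €32.20; balance after payment €3,436.86.
Month 6: interest €30.07; balance after payment €3,191.94.

€3,191.94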